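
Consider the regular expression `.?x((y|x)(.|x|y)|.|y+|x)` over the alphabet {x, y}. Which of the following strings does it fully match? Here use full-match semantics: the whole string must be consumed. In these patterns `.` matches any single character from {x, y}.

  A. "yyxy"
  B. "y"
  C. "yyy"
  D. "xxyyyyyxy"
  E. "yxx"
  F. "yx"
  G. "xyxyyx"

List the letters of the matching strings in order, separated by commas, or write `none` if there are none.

E

A → no match
B → no match
C → no match
D → no match
E → match
F → no match
G → no match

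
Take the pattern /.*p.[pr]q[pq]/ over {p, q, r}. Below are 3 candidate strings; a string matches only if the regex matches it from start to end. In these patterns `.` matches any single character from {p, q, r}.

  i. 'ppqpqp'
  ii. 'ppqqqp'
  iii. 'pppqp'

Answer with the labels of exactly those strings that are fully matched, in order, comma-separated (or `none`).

i, iii

i → match
ii → no match
iii → match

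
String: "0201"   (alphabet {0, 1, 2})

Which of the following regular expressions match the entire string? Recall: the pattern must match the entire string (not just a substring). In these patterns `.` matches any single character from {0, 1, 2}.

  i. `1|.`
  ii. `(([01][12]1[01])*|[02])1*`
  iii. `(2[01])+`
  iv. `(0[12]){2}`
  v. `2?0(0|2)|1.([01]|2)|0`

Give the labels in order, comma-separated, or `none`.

iv

i → no match
ii → no match
iii → no match — must start with "2"
iv → match
v → no match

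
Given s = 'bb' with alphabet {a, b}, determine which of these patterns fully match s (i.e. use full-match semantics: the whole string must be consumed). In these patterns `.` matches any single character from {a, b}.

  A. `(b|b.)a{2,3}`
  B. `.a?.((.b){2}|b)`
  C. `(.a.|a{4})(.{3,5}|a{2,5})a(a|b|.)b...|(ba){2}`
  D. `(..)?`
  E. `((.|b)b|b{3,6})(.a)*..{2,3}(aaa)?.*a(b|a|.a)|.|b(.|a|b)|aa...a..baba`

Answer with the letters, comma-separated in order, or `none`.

A → no match — must end with 'a'
B → no match
C → no match
D → match
E → match

D, E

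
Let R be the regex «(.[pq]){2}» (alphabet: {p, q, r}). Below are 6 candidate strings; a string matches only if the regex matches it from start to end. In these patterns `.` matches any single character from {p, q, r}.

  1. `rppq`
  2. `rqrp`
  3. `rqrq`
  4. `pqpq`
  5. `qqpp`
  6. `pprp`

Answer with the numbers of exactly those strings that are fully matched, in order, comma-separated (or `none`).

1, 2, 3, 4, 5, 6

1 → match
2 → match
3 → match
4 → match
5 → match
6 → match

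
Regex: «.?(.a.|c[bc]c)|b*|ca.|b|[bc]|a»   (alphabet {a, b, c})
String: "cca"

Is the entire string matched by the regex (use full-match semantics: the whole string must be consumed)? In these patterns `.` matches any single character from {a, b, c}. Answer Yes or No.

No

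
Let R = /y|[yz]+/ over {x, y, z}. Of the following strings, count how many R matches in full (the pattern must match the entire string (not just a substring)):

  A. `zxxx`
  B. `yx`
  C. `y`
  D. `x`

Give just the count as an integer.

A → no match
B → no match
C → match
D → no match
Total matched: 1

1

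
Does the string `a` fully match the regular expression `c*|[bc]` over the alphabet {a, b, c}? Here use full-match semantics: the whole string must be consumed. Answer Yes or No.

No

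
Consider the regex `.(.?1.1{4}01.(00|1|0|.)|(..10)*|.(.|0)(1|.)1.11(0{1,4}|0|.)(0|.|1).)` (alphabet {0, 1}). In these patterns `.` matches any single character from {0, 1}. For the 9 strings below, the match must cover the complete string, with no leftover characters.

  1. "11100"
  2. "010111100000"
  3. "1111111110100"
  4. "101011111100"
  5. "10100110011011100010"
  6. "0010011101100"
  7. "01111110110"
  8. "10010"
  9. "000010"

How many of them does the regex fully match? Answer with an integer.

2

1 → no match
2 → no match
3 → no match
4 → no match
5 → no match
6 → no match
7 → match
8 → match
9 → no match
Total matched: 2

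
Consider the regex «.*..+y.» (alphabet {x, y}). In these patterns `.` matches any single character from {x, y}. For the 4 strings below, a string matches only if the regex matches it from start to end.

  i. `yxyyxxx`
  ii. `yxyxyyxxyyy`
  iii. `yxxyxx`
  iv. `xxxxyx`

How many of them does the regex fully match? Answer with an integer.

i → no match
ii → match
iii → no match
iv → match
Total matched: 2

2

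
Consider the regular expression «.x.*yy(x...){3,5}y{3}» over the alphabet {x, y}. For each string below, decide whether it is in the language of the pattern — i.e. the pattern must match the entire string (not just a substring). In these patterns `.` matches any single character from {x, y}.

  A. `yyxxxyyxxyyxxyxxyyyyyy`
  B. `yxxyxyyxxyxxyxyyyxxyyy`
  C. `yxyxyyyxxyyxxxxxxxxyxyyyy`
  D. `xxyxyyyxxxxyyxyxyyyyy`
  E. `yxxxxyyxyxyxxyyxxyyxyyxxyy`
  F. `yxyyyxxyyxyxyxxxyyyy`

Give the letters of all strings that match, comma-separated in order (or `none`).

A → no match
B → no match
C → no match
D → no match
E → no match
F → match

F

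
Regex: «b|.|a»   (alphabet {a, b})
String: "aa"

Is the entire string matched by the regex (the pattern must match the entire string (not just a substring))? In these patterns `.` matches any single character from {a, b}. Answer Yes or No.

No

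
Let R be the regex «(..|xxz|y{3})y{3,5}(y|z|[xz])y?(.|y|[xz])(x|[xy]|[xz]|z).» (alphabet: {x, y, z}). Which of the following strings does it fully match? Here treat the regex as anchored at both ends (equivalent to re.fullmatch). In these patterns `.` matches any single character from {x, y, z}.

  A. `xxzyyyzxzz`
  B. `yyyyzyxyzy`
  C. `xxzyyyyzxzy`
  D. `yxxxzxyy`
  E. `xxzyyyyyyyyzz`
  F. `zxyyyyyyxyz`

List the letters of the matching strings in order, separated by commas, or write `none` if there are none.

A → match
B → no match
C → match
D → no match
E → match
F → match

A, C, E, F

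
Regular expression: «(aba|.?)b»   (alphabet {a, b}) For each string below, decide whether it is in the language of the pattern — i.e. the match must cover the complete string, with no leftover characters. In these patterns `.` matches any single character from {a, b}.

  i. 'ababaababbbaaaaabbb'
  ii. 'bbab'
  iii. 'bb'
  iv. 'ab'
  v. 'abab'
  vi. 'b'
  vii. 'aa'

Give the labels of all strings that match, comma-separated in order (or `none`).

iii, iv, v, vi

i → no match
ii → no match
iii → match
iv → match
v → match
vi → match
vii → no match — must end with 'b'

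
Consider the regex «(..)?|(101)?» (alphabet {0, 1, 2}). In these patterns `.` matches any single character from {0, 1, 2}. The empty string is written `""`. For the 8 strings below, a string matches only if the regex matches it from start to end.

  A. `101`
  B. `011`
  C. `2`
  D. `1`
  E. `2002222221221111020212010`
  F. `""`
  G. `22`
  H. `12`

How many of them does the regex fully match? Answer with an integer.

4

A → match
B → no match
C → no match
D → no match
E → no match
F → match
G → match
H → match
Total matched: 4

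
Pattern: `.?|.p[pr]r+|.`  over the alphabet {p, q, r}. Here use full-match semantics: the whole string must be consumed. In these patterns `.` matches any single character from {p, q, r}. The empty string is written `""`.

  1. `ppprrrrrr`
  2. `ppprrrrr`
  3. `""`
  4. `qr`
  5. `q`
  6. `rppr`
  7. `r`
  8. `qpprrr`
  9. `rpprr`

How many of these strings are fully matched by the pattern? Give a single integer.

8

1 → match
2 → match
3 → match
4 → no match
5 → match
6 → match
7 → match
8 → match
9 → match
Total matched: 8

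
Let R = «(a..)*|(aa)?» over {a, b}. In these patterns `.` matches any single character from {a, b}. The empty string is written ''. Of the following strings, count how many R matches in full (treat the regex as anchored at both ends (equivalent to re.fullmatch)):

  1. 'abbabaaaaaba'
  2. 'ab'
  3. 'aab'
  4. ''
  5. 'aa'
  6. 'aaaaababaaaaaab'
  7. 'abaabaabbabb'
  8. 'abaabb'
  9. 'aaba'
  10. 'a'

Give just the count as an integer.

7

1 → match
2 → no match
3 → match
4 → match
5 → match
6 → match
7 → match
8 → match
9 → no match
10 → no match
Total matched: 7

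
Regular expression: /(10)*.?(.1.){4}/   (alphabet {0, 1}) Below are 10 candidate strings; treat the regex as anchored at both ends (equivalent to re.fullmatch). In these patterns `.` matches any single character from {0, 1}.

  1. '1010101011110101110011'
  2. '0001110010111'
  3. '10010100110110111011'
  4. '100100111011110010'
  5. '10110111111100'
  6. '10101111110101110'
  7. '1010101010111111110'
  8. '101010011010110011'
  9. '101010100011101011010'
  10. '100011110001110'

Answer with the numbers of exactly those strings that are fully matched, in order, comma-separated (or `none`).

7, 8

1 → no match
2 → no match
3 → no match
4 → no match
5 → no match
6 → no match
7 → match
8 → match
9 → no match
10 → no match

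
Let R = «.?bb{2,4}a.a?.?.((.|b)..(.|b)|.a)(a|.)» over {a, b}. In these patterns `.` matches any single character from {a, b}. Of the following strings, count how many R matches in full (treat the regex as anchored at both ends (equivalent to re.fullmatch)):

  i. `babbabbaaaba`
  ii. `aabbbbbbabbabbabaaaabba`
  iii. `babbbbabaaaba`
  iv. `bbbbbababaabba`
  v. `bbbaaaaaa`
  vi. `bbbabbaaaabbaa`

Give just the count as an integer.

2

i → no match
ii → no match
iii → no match
iv → match
v → match
vi → no match
Total matched: 2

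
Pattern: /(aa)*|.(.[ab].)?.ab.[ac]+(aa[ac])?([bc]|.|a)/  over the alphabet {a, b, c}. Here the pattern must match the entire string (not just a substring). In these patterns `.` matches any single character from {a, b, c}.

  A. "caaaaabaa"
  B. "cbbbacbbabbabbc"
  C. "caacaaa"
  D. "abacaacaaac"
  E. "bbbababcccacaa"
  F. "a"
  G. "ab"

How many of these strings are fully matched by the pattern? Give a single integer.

1

A. "caaaaabaa" → no match
B → no match
C. "caacaaa" → no match
D. "abacaacaaac" → no match
E → match
F. "a" → no match
G. "ab" → no match
Total matched: 1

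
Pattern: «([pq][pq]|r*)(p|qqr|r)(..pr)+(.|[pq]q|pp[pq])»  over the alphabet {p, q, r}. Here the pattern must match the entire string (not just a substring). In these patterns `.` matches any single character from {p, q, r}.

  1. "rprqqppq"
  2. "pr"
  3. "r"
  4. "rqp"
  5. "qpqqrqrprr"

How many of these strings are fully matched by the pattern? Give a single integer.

1 → no match
2 → no match
3 → no match
4 → no match
5 → match
Total matched: 1

1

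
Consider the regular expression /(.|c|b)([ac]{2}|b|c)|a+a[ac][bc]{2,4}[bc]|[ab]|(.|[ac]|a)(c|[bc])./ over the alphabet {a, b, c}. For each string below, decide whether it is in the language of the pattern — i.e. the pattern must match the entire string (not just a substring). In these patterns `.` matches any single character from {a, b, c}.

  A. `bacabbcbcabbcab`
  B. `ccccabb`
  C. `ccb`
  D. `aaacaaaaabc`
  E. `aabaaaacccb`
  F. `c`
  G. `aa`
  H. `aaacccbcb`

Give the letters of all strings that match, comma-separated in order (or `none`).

C, H

A → no match
B → no match
C → match
D → no match
E → no match
F → no match
G → no match
H → match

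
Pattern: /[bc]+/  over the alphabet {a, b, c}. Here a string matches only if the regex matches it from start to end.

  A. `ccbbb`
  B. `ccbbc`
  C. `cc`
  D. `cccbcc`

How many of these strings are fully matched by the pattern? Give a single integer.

A → match
B → match
C → match
D → match
Total matched: 4

4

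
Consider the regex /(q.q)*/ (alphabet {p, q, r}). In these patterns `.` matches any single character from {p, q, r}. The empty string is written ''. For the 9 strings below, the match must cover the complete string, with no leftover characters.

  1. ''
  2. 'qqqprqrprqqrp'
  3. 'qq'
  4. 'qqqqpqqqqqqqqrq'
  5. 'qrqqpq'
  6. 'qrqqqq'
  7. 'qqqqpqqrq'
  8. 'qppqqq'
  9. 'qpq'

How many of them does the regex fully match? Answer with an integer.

6

1 → match
2 → no match
3 → no match
4 → match
5 → match
6 → match
7 → match
8 → no match
9 → match
Total matched: 6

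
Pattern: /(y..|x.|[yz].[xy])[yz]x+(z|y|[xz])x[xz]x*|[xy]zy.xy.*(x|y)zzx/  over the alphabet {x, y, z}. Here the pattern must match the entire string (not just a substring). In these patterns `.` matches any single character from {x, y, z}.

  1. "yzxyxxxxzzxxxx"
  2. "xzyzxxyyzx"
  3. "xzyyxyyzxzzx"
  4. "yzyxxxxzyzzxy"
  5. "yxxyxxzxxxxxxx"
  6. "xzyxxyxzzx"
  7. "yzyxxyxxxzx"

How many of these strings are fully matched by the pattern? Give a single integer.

1 → no match
2 → no match
3 → match
4 → no match
5 → match
6 → match
7 → no match
Total matched: 3

3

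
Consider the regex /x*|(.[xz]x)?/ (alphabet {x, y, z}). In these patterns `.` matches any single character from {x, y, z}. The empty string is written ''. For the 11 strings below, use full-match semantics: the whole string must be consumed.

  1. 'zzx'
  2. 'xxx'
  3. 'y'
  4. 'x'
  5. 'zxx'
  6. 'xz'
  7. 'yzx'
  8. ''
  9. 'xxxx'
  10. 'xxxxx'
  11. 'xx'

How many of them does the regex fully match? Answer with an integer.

9

1 → match
2 → match
3 → no match
4 → match
5 → match
6 → no match
7 → match
8 → match
9 → match
10 → match
11 → match
Total matched: 9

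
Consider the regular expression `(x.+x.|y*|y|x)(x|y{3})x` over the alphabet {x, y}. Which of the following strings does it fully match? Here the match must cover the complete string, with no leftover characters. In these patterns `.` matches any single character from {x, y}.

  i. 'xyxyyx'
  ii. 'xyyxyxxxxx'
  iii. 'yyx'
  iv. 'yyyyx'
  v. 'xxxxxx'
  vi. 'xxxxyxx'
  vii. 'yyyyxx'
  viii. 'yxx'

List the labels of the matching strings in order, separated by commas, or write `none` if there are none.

i → no match
ii → match
iii → no match
iv → match
v → match
vi → match
vii → match
viii → match

ii, iv, v, vi, vii, viii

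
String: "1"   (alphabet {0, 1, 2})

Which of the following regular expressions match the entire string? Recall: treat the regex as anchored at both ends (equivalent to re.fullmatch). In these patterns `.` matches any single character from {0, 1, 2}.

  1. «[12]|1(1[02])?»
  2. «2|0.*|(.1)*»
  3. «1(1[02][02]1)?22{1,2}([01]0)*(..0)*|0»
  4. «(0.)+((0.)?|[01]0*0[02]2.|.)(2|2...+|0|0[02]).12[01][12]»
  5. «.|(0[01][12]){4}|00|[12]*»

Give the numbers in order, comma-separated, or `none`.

1, 5

1 → match
2 → no match
3 → no match
4 → no match — must start with "0"
5 → match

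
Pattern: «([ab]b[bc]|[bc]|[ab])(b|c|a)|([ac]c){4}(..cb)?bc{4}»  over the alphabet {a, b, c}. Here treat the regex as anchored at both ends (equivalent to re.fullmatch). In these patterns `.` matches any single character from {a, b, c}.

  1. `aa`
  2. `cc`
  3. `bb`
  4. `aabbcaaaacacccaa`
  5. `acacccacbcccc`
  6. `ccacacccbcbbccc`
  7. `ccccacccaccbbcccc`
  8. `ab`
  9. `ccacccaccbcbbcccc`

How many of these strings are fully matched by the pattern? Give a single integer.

7

1 → match
2 → match
3 → match
4 → no match
5 → match
6 → no match
7 → match
8 → match
9 → match
Total matched: 7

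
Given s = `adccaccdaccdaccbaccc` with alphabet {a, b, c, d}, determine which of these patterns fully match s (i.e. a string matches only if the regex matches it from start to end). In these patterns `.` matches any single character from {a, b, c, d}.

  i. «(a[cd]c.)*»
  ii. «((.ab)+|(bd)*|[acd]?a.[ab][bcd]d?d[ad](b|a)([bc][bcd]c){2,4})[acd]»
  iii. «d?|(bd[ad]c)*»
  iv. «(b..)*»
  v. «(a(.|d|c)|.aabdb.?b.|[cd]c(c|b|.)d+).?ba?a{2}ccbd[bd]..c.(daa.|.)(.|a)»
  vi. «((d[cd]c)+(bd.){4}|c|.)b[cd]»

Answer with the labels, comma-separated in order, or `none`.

i

i → match
ii → no match
iii → no match
iv → no match
v → no match
vi → no match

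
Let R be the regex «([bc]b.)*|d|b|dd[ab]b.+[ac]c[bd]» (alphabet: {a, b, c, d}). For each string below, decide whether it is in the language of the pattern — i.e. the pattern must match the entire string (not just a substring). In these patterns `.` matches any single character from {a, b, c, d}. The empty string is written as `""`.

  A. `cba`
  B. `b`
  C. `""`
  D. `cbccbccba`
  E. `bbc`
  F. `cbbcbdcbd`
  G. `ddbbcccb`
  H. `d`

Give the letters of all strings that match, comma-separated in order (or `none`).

A → match
B → match
C → match
D → match
E → match
F → match
G → match
H → match

A, B, C, D, E, F, G, H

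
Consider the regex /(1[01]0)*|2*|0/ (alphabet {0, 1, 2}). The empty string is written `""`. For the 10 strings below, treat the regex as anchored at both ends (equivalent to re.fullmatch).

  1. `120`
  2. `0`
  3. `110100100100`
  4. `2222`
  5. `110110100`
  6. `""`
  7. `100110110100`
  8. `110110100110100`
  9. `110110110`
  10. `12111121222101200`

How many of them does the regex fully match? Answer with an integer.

8

1. `120` → no match
2. `0` → match
3. `110100100100` → match
4. `2222` → match
5. `110110100` → match
6. `""` → match
7. `100110110100` → match
8 → match
9. `110110110` → match
10 → no match
Total matched: 8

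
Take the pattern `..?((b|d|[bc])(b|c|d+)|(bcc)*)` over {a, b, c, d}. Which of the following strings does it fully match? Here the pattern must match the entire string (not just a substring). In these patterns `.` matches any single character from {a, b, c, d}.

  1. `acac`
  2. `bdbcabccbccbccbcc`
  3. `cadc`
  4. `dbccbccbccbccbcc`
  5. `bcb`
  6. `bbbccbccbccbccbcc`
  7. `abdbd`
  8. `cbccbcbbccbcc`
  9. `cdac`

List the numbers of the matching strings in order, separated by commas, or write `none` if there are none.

3, 4, 5, 6

1. `acac` → no match
2 → no match
3. `cadc` → match
4 → match
5. `bcb` → match
6 → match
7. `abdbd` → no match
8 → no match
9. `cdac` → no match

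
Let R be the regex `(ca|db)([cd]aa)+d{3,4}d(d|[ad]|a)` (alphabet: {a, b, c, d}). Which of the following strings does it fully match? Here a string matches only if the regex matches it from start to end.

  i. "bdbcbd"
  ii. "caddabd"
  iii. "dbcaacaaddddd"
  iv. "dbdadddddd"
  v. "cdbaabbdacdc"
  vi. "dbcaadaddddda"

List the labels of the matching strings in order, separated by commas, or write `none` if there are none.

iii

i → no match
ii → no match
iii → match
iv → no match
v → no match
vi → no match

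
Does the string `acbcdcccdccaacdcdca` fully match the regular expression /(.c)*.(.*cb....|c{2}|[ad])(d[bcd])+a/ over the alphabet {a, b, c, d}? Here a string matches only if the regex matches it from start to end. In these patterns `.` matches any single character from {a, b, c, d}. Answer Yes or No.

No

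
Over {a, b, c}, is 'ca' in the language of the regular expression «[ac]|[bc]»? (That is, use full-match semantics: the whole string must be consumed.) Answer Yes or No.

No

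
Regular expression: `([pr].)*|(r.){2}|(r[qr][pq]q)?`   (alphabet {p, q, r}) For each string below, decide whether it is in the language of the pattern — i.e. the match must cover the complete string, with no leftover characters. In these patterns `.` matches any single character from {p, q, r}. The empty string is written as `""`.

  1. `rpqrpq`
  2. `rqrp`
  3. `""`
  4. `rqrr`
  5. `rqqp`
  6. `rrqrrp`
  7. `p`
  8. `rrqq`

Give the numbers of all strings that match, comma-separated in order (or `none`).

1 → no match
2 → match
3 → match
4 → match
5 → no match
6 → no match
7 → no match
8 → match

2, 3, 4, 8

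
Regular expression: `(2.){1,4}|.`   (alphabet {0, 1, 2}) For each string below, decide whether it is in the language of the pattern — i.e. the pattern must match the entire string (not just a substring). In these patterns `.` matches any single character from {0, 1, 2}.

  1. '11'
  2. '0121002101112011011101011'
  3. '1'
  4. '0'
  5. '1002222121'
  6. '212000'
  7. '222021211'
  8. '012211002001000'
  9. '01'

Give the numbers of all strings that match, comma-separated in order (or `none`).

1 → no match
2 → no match
3 → match
4 → match
5 → no match
6 → no match
7 → no match
8 → no match
9 → no match

3, 4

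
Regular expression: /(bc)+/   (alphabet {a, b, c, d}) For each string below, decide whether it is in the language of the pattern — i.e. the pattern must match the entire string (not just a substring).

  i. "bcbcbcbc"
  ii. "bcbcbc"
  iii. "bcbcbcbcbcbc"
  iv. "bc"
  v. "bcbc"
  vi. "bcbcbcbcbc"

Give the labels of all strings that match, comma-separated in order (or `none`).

i → match
ii → match
iii → match
iv → match
v → match
vi → match

i, ii, iii, iv, v, vi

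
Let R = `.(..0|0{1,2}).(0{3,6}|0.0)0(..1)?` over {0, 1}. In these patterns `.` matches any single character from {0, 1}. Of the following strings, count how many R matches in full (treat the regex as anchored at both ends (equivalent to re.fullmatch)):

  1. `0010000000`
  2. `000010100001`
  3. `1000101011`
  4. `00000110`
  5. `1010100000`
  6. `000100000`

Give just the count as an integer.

4

1 → match
2 → match
3 → no match
4 → no match
5 → match
6 → match
Total matched: 4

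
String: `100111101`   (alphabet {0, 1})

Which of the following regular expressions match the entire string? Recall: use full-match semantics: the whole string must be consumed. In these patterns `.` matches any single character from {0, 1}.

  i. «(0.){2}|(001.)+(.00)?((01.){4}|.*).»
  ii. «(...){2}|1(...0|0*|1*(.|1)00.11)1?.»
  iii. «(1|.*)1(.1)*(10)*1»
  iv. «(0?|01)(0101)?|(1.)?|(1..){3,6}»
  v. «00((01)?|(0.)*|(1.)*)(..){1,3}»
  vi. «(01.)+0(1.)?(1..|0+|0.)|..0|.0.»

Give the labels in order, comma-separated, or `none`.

i → no match
ii → no match
iii → match
iv → match
v → no match — must start with `00`
vi → no match

iii, iv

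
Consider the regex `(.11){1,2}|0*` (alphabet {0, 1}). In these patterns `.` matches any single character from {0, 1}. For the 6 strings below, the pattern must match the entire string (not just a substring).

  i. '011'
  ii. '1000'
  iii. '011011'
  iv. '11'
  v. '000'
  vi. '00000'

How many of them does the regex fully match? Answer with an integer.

4

i → match
ii → no match
iii → match
iv → no match
v → match
vi → match
Total matched: 4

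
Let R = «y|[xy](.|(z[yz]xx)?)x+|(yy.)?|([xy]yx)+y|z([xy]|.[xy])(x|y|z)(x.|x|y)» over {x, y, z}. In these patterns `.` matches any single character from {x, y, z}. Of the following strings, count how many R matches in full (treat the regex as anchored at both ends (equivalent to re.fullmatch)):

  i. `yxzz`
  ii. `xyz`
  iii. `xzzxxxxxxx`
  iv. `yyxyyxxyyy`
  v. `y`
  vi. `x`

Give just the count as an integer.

i → no match
ii → no match
iii → match
iv → no match
v → match
vi → no match
Total matched: 2

2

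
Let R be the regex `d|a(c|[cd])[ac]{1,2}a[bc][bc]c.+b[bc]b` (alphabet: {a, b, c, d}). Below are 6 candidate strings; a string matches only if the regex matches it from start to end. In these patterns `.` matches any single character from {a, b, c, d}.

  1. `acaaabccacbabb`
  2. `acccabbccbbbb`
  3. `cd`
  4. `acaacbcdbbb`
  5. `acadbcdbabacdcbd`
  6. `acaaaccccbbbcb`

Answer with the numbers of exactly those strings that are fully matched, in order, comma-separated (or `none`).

2, 4, 6

1 → no match
2 → match
3 → no match
4 → match
5 → no match
6 → match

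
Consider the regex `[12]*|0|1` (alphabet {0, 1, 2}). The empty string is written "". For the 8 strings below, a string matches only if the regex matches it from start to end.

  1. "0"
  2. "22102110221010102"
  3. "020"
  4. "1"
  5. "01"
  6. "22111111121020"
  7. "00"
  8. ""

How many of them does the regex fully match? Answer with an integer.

3

1 → match
2 → no match
3 → no match
4 → match
5 → no match
6 → no match
7 → no match
8 → match
Total matched: 3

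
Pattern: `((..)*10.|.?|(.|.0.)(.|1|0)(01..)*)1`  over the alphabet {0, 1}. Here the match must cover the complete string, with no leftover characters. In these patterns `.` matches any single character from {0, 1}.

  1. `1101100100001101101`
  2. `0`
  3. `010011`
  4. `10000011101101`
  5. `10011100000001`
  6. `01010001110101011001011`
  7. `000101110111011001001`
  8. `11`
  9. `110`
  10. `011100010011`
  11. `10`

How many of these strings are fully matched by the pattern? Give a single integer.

3

1 → no match
2 → no match — must end with `1`
3 → no match
4 → no match
5 → no match
6 → match
7 → match
8 → match
9 → no match — must end with `1`
10 → no match
11 → no match — must end with `1`
Total matched: 3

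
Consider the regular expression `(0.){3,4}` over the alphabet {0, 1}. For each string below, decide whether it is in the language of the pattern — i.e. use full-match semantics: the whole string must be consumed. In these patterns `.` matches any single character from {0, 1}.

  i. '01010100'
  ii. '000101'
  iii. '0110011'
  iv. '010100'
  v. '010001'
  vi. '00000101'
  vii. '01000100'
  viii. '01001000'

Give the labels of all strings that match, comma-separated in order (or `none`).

i → match
ii → match
iii → no match
iv → match
v → match
vi → match
vii → match
viii → no match

i, ii, iv, v, vi, vii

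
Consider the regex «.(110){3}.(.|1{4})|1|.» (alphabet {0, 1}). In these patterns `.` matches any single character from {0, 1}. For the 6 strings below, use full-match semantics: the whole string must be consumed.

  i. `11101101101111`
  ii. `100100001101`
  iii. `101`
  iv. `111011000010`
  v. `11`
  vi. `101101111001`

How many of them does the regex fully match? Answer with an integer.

0

i → no match
ii → no match
iii → no match
iv → no match
v → no match
vi → no match
Total matched: 0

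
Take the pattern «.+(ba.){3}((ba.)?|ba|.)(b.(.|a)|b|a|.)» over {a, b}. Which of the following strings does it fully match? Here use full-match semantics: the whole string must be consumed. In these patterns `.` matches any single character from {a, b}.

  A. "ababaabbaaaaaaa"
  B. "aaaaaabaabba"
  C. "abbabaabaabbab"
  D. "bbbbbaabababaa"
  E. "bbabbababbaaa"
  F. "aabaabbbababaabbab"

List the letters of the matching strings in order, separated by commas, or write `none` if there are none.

none

A → no match
B → no match
C → no match
D → no match
E → no match
F → no match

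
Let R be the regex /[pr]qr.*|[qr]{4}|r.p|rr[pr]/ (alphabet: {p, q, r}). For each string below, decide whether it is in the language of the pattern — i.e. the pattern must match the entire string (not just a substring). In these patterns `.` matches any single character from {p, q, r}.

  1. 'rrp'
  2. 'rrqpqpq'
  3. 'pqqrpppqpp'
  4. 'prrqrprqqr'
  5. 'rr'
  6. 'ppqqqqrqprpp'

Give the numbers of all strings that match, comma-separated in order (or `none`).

1

1 → match
2 → no match
3 → no match
4 → no match
5 → no match
6 → no match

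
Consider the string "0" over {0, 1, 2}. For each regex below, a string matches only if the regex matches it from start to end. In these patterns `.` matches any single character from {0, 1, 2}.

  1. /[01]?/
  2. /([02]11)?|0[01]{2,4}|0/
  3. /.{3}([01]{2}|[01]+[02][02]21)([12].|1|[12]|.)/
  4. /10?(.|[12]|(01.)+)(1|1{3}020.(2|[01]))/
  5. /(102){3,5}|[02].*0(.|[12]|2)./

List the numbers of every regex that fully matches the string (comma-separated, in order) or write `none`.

1, 2

1 → match
2 → match
3 → no match
4 → no match — must start with "1"
5 → no match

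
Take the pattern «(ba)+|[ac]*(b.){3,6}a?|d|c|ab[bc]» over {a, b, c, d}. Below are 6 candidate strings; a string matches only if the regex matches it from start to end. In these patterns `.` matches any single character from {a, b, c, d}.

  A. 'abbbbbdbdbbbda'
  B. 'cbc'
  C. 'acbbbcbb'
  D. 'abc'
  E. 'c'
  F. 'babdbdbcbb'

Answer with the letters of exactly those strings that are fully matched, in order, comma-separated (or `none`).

A, C, D, E, F

A → match
B → no match
C → match
D → match
E → match
F → match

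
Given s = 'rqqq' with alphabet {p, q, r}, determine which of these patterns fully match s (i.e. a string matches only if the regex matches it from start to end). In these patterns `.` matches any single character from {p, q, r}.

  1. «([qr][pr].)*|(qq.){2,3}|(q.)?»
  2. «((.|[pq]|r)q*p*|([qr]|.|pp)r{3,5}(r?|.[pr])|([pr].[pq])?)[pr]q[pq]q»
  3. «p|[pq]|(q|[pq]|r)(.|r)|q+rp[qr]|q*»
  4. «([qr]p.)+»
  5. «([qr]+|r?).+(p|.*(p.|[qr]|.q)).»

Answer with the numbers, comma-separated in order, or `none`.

2, 5

1 → no match
2 → match
3 → no match
4 → no match
5 → match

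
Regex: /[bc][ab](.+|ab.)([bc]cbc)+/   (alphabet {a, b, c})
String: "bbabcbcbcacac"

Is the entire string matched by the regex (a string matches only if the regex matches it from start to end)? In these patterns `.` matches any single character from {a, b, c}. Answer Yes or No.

Every match must end with "cbc", but "bbabcbcbcacac" does not.

No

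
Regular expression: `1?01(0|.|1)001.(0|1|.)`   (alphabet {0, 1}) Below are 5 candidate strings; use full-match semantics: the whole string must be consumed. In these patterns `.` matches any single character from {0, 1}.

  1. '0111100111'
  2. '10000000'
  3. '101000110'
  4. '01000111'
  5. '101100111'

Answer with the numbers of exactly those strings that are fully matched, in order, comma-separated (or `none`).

3, 4, 5

1 → no match
2 → no match
3 → match
4 → match
5 → match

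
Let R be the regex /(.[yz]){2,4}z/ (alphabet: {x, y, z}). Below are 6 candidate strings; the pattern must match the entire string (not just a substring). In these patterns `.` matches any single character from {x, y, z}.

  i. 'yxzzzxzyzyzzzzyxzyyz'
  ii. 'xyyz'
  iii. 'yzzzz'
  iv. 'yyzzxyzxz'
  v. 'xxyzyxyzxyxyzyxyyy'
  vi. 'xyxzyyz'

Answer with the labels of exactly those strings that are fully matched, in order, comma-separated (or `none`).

i → no match
ii → no match
iii → match
iv → no match
v → no match — must end with 'z'
vi → match

iii, vi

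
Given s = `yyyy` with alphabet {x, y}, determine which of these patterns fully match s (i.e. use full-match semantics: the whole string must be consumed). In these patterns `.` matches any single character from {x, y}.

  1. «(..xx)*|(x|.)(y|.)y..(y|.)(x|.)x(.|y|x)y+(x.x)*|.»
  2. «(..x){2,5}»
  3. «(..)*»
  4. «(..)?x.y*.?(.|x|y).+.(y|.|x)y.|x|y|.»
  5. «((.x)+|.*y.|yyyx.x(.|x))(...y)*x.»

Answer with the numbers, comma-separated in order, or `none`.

3

1 → no match
2 → no match — must end with `x`
3 → match
4 → no match
5 → no match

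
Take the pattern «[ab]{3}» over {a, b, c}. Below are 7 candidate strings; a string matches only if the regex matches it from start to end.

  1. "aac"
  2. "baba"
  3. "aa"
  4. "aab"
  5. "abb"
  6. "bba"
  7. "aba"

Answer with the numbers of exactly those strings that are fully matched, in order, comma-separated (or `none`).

4, 5, 6, 7

1 → no match
2 → no match
3 → no match
4 → match
5 → match
6 → match
7 → match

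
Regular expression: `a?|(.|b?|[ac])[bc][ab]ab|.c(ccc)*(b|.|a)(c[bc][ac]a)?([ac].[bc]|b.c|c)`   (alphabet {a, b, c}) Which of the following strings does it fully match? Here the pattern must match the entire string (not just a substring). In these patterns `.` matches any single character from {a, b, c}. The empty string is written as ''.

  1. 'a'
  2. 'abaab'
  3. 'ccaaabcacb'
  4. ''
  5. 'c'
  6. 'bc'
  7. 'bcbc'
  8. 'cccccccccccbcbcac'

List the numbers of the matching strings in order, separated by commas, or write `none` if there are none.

1 → match
2 → match
3 → no match
4 → match
5 → no match
6 → no match
7 → match
8 → match

1, 2, 4, 7, 8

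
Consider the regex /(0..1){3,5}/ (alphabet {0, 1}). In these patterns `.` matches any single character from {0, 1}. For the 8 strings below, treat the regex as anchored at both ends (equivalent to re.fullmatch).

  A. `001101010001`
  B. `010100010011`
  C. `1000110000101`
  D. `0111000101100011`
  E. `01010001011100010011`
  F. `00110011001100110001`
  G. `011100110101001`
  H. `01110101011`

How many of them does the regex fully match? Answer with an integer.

A → match
B → match
C → no match — must start with `0`
D → no match
E → match
F → match
G → no match
H → no match
Total matched: 4

4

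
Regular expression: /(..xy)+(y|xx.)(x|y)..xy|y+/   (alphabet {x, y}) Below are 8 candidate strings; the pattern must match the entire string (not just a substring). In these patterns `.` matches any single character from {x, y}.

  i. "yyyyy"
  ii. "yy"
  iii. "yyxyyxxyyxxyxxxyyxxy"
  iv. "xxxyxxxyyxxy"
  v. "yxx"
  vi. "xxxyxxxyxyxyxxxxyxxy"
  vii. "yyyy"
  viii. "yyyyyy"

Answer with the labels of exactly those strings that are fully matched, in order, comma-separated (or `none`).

i → match
ii → match
iii → match
iv → match
v → no match
vi → match
vii → match
viii → match

i, ii, iii, iv, vi, vii, viii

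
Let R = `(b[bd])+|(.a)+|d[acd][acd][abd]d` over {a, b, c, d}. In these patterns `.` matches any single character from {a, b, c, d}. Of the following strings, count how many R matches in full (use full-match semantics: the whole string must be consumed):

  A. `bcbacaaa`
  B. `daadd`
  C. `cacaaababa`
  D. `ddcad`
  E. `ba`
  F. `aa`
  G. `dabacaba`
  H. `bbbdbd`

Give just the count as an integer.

7

A. `bcbacaaa` → no match
B. `daadd` → match
C. `cacaaababa` → match
D. `ddcad` → match
E. `ba` → match
F. `aa` → match
G. `dabacaba` → match
H. `bbbdbd` → match
Total matched: 7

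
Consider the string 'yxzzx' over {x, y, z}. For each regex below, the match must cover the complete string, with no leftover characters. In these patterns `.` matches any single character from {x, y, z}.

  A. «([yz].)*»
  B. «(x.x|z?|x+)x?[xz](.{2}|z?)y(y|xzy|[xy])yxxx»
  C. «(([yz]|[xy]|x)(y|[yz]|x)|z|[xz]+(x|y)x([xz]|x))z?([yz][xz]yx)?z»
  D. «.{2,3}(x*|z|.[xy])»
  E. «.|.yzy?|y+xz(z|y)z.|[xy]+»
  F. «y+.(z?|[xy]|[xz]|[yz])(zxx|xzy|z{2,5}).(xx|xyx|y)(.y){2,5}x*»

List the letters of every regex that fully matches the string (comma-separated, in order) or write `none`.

D

A → no match
B → no match — must end with 'yxxx'
C → no match — must end with 'z'
D → match
E → no match
F → no match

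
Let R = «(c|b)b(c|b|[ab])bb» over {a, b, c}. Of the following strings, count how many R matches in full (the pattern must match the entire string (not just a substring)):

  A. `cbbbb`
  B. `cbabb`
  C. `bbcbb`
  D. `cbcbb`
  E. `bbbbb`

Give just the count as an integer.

5

A → match
B → match
C → match
D → match
E → match
Total matched: 5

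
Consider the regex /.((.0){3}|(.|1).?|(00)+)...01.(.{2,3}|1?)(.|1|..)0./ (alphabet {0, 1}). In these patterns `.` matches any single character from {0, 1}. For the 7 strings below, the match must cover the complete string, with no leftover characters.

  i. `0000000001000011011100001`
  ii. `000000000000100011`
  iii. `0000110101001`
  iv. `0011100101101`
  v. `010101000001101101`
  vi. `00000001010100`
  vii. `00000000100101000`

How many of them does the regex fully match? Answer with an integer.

i → no match
ii → no match
iii → match
iv → match
v → match
vi → match
vii → match
Total matched: 5

5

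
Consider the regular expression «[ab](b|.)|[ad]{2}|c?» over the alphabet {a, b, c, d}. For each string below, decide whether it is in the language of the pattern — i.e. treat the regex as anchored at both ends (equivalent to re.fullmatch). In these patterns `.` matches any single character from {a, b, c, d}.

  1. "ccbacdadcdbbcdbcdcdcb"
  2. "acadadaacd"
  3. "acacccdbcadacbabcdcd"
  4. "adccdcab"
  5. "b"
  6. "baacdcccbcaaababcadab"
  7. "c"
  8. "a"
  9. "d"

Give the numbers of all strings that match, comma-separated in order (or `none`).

1 → no match
2. "acadadaacd" → no match
3 → no match
4. "adccdcab" → no match
5. "b" → no match
6 → no match
7. "c" → match
8. "a" → no match
9. "d" → no match

7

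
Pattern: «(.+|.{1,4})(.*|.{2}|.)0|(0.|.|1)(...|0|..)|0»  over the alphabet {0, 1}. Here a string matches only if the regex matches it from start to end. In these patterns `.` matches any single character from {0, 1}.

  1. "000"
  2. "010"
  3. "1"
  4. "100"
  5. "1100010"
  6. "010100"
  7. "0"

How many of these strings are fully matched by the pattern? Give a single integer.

1 → match
2 → match
3 → no match
4 → match
5 → match
6 → match
7 → match
Total matched: 6

6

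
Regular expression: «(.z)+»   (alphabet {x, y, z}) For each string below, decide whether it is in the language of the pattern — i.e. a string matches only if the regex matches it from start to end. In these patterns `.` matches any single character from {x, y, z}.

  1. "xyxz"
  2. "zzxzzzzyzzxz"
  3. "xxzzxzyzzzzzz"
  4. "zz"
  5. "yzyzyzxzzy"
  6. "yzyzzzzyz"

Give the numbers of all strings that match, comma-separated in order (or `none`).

1 → no match
2 → no match
3 → no match
4 → match
5 → no match — must end with "z"
6 → no match

4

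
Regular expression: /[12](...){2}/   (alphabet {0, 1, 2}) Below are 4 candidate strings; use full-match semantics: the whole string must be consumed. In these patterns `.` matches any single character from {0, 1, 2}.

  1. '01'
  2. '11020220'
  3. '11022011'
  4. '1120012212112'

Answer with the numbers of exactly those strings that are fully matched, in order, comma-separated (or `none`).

1 → no match
2 → no match
3 → no match
4 → no match

none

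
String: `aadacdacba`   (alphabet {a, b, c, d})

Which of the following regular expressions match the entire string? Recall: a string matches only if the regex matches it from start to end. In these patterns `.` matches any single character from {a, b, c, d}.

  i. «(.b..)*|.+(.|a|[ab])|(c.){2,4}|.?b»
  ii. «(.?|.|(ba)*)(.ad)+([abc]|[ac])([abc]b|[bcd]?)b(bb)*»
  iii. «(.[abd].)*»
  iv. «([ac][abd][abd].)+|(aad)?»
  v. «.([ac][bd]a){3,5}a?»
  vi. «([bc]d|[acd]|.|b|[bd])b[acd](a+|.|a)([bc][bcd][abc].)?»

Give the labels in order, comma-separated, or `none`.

i, v

i → match
ii → no match
iii → no match
iv → no match
v → match
vi → no match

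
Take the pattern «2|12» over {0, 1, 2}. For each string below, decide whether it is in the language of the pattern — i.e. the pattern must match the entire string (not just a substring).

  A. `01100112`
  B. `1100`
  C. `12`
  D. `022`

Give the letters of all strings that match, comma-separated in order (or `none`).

A → no match
B → no match
C → match
D → no match

C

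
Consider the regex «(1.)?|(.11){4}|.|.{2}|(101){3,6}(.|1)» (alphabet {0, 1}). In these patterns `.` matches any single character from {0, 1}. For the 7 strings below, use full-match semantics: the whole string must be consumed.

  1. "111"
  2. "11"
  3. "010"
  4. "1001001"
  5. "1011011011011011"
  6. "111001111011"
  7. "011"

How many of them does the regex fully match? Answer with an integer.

1 → no match
2 → match
3 → no match
4 → no match
5 → match
6 → no match
7 → no match
Total matched: 2

2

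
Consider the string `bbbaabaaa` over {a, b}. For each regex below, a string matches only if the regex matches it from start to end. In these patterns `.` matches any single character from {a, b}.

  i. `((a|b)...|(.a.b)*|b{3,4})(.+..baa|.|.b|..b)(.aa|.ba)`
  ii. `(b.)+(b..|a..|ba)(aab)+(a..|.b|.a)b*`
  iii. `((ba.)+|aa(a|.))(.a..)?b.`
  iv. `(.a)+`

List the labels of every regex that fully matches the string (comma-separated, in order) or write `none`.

i → match
ii → no match
iii → no match
iv → no match

i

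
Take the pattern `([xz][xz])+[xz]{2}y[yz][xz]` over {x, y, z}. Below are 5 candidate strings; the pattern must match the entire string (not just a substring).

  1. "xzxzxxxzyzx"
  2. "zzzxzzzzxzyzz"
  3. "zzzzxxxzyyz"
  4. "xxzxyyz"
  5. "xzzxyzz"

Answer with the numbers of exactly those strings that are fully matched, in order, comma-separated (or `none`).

1 → match
2 → match
3 → match
4 → match
5 → match

1, 2, 3, 4, 5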